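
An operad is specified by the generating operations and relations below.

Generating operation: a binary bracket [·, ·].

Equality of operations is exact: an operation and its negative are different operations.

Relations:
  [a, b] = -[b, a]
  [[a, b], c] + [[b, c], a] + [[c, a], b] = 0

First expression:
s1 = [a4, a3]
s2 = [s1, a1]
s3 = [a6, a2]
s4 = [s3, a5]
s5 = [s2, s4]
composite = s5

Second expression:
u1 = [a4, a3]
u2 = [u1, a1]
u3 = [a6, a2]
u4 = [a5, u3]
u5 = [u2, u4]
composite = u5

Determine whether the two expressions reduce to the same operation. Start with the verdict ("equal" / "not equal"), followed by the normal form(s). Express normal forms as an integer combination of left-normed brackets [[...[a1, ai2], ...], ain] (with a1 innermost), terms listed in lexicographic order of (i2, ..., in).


not equal; first: -[[[[[a1, a3], a4], a2], a6], a5] + [[[[[a1, a3], a4], a5], a2], a6] - [[[[[a1, a3], a4], a5], a6], a2] + [[[[[a1, a3], a4], a6], a2], a5] + [[[[[a1, a4], a3], a2], a6], a5] - [[[[[a1, a4], a3], a5], a2], a6] + [[[[[a1, a4], a3], a5], a6], a2] - [[[[[a1, a4], a3], a6], a2], a5]; second: [[[[[a1, a3], a4], a2], a6], a5] - [[[[[a1, a3], a4], a5], a2], a6] + [[[[[a1, a3], a4], a5], a6], a2] - [[[[[a1, a3], a4], a6], a2], a5] - [[[[[a1, a4], a3], a2], a6], a5] + [[[[[a1, a4], a3], a5], a2], a6] - [[[[[a1, a4], a3], a5], a6], a2] + [[[[[a1, a4], a3], a6], a2], a5]


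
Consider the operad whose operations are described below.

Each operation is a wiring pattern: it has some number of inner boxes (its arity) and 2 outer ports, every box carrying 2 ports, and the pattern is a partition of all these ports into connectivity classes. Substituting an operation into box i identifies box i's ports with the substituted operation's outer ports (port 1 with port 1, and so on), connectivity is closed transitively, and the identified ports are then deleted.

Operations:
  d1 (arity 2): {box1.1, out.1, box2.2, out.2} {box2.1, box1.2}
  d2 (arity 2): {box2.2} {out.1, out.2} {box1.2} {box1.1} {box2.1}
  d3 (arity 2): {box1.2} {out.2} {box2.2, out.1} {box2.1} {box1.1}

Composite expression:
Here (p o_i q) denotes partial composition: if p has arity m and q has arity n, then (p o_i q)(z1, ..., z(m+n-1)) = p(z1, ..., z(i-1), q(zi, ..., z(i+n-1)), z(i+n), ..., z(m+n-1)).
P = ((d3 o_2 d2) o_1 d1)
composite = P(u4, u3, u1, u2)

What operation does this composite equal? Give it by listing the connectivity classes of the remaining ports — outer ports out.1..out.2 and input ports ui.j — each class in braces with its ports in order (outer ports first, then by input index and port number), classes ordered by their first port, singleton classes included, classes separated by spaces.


{out.1} {out.2} {u1.1} {u1.2} {u2.1} {u2.2} {u3.1, u4.2} {u3.2, u4.1}

Treat the ports identified at d3 as solder joints: merge, then drop.
d1 over (u4, u3) gives {out.1, out.2, u3.2, u4.1} {u3.1, u4.2}, out.j being that stage's outer ports
d2 over (u1, u2) gives {out.1, out.2} {u1.1} {u1.2} {u2.1} {u2.2}, out.j being that stage's outer ports
d3 over (u4, u3, u1, u2) gives {out.1} {out.2} {u1.1} {u1.2} {u2.1} {u2.2} {u3.1, u4.2} {u3.2, u4.1}, out.j being that stage's outer ports


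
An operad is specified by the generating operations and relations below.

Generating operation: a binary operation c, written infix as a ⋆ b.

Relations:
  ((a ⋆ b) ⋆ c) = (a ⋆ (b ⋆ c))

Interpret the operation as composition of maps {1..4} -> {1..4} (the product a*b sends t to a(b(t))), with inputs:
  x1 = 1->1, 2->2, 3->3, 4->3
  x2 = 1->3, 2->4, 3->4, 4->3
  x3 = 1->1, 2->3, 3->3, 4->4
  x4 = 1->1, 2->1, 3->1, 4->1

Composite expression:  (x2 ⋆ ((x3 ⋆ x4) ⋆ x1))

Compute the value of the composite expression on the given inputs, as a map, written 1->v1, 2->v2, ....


1->3, 2->3, 3->3, 4->3

(x3 ⋆ x4) = 1->1, 2->1, 3->1, 4->1
((x3 ⋆ x4) ⋆ x1) = 1->1, 2->1, 3->1, 4->1
(x2 ⋆ ((x3 ⋆ x4) ⋆ x1)) = 1->3, 2->3, 3->3, 4->3


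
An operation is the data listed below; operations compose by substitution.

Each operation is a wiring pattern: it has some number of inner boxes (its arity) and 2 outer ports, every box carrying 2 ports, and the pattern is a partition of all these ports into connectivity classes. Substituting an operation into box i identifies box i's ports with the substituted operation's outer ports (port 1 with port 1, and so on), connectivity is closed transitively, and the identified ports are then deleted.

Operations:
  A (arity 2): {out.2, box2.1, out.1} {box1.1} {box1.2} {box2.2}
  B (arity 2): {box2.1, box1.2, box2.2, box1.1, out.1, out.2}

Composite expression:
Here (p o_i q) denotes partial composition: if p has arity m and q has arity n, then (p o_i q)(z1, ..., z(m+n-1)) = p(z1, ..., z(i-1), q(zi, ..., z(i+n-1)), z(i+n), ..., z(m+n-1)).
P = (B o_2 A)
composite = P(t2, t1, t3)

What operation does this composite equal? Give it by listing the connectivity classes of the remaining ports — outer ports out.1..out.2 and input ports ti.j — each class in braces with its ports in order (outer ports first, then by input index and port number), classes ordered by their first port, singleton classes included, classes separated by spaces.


Reachability decides: close wires over B-identified ports.
stage A: inputs (t1, t3), connectivity {out.1, out.2, t3.1} {t1.1} {t1.2} {t3.2}, out.j its boundary
stage B: inputs (t2, t1, t3), connectivity {out.1, out.2, t2.1, t2.2, t3.1} {t1.1} {t1.2} {t3.2}, out.j its boundary

{out.1, out.2, t2.1, t2.2, t3.1} {t1.1} {t1.2} {t3.2}


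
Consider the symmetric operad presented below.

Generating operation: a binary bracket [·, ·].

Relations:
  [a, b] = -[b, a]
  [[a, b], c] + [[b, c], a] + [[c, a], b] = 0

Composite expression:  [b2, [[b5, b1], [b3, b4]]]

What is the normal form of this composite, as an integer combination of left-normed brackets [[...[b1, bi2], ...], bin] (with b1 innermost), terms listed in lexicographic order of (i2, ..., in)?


[[[[b1, b5], b3], b4], b2] - [[[[b1, b5], b4], b3], b2]

Left-normed coefficients sit on the b1-initial expansion words.
Composite bracket: [b2, [[b5, b1], [b3, b4]]]
Each bracket splits as ab - ba, giving 16 signed words (2^4 = 16).
Keep just the words that open with b1:
  b1b5b3b4b2 appears with sign +1, giving the term +[[[[b1, b5], b3], b4], b2]
  b1b5b4b3b2 appears with sign -1, giving the term -[[[[b1, b5], b4], b3], b2]


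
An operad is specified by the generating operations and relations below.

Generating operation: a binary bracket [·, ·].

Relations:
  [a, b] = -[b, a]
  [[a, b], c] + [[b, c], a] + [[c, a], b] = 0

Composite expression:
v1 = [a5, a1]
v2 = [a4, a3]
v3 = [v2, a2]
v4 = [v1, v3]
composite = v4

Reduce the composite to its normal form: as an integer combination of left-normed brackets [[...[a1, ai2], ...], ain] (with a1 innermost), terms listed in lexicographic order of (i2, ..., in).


-[[[[a1, a5], a2], a3], a4] + [[[[a1, a5], a2], a4], a3] + [[[[a1, a5], a3], a4], a2] - [[[[a1, a5], a4], a3], a2]

Left-normed coefficients sit on the a1-initial expansion words.
Composite bracket: [[a5, a1], [[a4, a3], a2]]
Under [a, b] = ab - ba we get 16 signed associative words (2^4 = 16).
The a1-initial words carry the normal form:
  a1a5a2a3a4 appears with sign -1, giving the term -[[[[a1, a5], a2], a3], a4]
  a1a5a2a4a3 appears with sign +1, giving the term +[[[[a1, a5], a2], a4], a3]
  a1a5a3a4a2 appears with sign +1, giving the term +[[[[a1, a5], a3], a4], a2]
  a1a5a4a3a2 appears with sign -1, giving the term -[[[[a1, a5], a4], a3], a2]


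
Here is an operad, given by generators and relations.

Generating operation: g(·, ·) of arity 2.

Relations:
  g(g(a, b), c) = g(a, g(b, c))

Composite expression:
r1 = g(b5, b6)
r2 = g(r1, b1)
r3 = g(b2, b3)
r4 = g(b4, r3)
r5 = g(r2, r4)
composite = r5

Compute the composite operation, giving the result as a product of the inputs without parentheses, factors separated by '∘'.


b5 ∘ b6 ∘ b1 ∘ b4 ∘ b2 ∘ b3

Every regrouping of g is equal, so read the b-inputs in written order.
g(b5, b6) spells out as b5 ∘ b6
g(g(b5, b6), b1) spells out as b5 ∘ b6 ∘ b1
g(b2, b3) spells out as b2 ∘ b3
g(b4, g(b2, b3)) spells out as b4 ∘ b2 ∘ b3
g(g(g(b5, b6), b1), g(b4, g(b2, b3))) spells out as b5 ∘ b6 ∘ b1 ∘ b4 ∘ b2 ∘ b3


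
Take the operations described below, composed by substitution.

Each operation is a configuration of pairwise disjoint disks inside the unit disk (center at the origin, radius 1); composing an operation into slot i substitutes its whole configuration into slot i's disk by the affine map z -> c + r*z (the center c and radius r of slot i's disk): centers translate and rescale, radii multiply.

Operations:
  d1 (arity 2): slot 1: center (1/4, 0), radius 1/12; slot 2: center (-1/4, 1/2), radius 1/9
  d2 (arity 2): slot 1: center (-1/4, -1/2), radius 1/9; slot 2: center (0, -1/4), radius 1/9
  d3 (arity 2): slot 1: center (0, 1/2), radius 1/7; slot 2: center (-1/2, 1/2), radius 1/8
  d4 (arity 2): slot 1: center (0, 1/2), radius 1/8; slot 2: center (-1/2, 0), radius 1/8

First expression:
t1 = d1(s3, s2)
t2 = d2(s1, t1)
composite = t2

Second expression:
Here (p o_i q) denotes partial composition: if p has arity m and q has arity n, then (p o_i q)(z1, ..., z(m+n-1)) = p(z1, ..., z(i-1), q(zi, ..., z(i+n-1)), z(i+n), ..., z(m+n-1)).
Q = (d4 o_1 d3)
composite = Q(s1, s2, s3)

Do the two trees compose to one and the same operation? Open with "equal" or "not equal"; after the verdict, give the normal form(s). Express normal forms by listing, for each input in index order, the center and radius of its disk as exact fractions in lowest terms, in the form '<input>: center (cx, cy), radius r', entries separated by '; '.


not equal: they reduce to s1: center (-1/4, -1/2), radius 1/9; s2: center (-1/36, -7/36), radius 1/81; s3: center (1/36, -1/4), radius 1/108 and s1: center (0, 9/16), radius 1/56; s2: center (-1/16, 9/16), radius 1/64; s3: center (-1/2, 0), radius 1/8

In normal form, the first expression is s1: center (-1/4, -1/2), radius 1/9; s2: center (-1/36, -7/36), radius 1/81; s3: center (1/36, -1/4), radius 1/108
In normal form, the second expression is s1: center (0, 9/16), radius 1/56; s2: center (-1/16, 9/16), radius 1/64; s3: center (-1/2, 0), radius 1/8
Different reductions; not equal.


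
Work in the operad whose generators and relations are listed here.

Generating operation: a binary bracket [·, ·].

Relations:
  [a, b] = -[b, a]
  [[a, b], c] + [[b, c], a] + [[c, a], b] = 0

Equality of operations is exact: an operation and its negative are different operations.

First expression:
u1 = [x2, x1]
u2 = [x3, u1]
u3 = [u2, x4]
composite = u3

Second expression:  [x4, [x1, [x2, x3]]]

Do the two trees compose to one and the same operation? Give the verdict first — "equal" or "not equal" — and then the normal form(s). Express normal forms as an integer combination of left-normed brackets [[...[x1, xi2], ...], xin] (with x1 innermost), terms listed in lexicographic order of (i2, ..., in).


not equal; first: [[[x1, x2], x3], x4]; second: -[[[x1, x2], x3], x4] + [[[x1, x3], x2], x4]

The first expression reduces to [[[x1, x2], x3], x4]
The second expression reduces to -[[[x1, x2], x3], x4] + [[[x1, x3], x2], x4]
They disagree, so not equal.


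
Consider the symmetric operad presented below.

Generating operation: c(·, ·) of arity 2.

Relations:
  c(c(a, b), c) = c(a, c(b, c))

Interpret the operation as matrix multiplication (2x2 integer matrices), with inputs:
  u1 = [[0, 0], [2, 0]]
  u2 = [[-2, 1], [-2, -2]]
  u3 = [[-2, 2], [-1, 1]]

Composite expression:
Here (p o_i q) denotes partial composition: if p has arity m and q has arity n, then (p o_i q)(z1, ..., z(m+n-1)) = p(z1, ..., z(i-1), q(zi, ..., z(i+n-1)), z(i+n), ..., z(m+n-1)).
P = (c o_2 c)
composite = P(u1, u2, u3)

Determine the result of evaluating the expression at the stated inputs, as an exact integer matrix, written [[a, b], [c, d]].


c(u2, u3) = [[3, -3], [6, -6]]
c(u1, c(u2, u3)) = [[0, 0], [6, -6]]

[[0, 0], [6, -6]]


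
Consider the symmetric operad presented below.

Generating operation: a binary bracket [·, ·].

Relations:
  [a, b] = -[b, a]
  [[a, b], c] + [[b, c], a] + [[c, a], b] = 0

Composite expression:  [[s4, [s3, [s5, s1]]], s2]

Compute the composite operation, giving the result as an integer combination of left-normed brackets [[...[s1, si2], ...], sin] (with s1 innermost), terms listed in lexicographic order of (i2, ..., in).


A multilinear Lie element is pinned by s1-initial words (s1 innermost).
Composite bracket: [[s4, [s3, [s5, s1]]], s2]
Expanding via [a, b] = ab - ba: 16 signed words (2^4 = 16).
Coefficients come from the s1-initial words:
  from s1s5s3s4s2, sign -1: term -[[[[s1, s5], s3], s4], s2]

-[[[[s1, s5], s3], s4], s2]


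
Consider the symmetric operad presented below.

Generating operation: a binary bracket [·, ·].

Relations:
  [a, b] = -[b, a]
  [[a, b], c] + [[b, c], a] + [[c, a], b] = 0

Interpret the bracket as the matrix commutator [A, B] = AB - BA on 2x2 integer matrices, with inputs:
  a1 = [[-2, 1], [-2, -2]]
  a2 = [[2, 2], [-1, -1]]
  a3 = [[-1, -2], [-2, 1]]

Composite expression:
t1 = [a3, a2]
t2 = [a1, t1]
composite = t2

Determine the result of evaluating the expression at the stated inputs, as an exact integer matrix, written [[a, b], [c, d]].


[[-4, -12], [-24, 4]]

[a3, a2] = [[6, 2], [-8, -6]]
[a1, [a3, a2]] = [[-4, -12], [-24, 4]]


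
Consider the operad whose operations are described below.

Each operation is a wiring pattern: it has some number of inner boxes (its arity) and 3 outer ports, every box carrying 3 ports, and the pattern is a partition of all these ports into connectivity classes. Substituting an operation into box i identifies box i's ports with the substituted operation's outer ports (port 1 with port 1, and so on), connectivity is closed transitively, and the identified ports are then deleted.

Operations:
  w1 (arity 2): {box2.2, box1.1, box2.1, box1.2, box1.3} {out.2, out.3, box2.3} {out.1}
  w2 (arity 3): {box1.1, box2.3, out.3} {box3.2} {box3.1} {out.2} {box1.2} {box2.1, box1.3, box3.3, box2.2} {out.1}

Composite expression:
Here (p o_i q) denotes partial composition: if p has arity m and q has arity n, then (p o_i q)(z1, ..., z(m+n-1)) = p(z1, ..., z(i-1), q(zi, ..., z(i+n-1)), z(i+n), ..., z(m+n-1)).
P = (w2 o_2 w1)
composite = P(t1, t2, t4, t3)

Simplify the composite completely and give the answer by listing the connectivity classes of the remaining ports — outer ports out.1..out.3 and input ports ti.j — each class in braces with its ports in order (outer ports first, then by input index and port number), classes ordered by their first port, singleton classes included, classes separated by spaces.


Connectivity passes through glued w2-boundaries; trace each wire chain.
after w1, the pattern on (t2, t4) reads {out.1} {out.2, out.3, t4.3} {t2.1, t2.2, t2.3, t4.1, t4.2} (out.j = its outer ports)
after w2, the pattern on (t1, t2, t4, t3) reads {out.1} {out.2} {out.3, t1.1, t1.3, t3.3, t4.3} {t1.2} {t2.1, t2.2, t2.3, t4.1, t4.2} {t3.1} {t3.2} (out.j = its outer ports)

{out.1} {out.2} {out.3, t1.1, t1.3, t3.3, t4.3} {t1.2} {t2.1, t2.2, t2.3, t4.1, t4.2} {t3.1} {t3.2}


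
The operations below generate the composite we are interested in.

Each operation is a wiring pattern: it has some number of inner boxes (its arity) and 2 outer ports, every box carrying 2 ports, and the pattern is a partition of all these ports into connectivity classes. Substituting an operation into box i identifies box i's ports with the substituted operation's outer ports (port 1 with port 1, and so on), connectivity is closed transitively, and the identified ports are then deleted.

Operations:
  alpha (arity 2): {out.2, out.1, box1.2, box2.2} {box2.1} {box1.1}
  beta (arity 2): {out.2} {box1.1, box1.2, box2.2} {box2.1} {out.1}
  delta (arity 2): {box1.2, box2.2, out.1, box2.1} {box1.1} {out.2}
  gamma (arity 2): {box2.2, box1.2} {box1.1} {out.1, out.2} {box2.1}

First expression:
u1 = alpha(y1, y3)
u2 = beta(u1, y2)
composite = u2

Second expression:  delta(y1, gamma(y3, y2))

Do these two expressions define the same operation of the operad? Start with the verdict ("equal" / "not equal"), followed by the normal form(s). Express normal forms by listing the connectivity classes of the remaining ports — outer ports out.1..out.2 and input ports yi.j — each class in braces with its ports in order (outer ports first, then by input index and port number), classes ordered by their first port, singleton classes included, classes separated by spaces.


The first expression reduces to {out.1} {out.2} {y1.1} {y1.2, y2.2, y3.2} {y2.1} {y3.1}
The second expression reduces to {out.1, y1.2} {out.2} {y1.1} {y2.1} {y2.2, y3.2} {y3.1}
They disagree, so not equal.

not equal; first: {out.1} {out.2} {y1.1} {y1.2, y2.2, y3.2} {y2.1} {y3.1}; second: {out.1, y1.2} {out.2} {y1.1} {y2.1} {y2.2, y3.2} {y3.1}


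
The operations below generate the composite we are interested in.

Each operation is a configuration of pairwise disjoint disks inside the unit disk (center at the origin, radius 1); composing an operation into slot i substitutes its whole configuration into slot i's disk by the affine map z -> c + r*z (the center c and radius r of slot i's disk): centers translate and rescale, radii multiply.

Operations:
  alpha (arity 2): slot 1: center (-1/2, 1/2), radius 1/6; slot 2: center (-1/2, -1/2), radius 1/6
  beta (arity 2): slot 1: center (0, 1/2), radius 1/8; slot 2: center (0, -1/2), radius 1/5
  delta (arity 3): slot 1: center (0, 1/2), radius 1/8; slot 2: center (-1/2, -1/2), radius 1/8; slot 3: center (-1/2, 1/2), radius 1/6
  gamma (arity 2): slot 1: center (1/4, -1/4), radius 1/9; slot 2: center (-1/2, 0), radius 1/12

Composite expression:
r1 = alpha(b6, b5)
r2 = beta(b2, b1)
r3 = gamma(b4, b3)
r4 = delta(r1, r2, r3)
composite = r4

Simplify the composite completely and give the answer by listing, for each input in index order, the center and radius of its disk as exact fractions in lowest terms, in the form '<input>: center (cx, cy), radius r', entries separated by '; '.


b1: center (-1/2, -9/16), radius 1/40; b2: center (-1/2, -7/16), radius 1/64; b3: center (-7/12, 1/2), radius 1/72; b4: center (-11/24, 11/24), radius 1/54; b5: center (-1/16, 7/16), radius 1/48; b6: center (-1/16, 9/16), radius 1/48

Each b-disk chains the slot maps above it in delta; radii multiply.
b6 passes through 2 substitutions, ending at center (-1/16, 9/16), radius 1/48
b5 passes through 2 substitutions, ending at center (-1/16, 7/16), radius 1/48
b2 passes through 2 substitutions, ending at center (-1/2, -7/16), radius 1/64
b1 passes through 2 substitutions, ending at center (-1/2, -9/16), radius 1/40
b4 passes through 2 substitutions, ending at center (-11/24, 11/24), radius 1/54
b3 passes through 2 substitutions, ending at center (-7/12, 1/2), radius 1/72


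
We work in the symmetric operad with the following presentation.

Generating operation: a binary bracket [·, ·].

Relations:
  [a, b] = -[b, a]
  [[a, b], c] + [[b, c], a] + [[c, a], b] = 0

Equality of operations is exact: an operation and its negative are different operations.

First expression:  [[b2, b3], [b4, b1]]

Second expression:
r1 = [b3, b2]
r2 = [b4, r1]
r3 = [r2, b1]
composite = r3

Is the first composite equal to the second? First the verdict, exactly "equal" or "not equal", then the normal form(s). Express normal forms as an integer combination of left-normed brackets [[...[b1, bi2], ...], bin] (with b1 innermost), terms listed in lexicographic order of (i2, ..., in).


not equal: they reduce to [[[b1, b4], b2], b3] - [[[b1, b4], b3], b2] and -[[[b1, b2], b3], b4] + [[[b1, b3], b2], b4] + [[[b1, b4], b2], b3] - [[[b1, b4], b3], b2]

Reducing the first expression gives [[[b1, b4], b2], b3] - [[[b1, b4], b3], b2]
Reducing the second expression gives -[[[b1, b2], b3], b4] + [[[b1, b3], b2], b4] + [[[b1, b4], b2], b3] - [[[b1, b4], b3], b2]
The forms do not match — not equal.


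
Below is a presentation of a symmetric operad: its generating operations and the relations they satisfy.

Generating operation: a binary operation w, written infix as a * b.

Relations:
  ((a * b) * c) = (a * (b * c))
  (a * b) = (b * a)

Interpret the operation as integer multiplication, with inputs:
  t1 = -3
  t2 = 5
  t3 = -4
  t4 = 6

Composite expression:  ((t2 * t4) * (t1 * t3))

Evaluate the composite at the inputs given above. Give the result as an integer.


(t2 * t4) = 30
(t1 * t3) = 12
((t2 * t4) * (t1 * t3)) = 360

360


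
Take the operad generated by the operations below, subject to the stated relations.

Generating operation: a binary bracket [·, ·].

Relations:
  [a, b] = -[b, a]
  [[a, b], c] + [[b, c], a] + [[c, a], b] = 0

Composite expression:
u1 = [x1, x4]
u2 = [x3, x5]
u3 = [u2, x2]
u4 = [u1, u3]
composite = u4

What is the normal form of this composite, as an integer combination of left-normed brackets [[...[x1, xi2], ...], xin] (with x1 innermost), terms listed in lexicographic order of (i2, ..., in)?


-[[[[x1, x4], x2], x3], x5] + [[[[x1, x4], x2], x5], x3] + [[[[x1, x4], x3], x5], x2] - [[[[x1, x4], x5], x3], x2]

Skip Jacobi rewriting: expand, keep x1-initial words, read off terms.
Composite bracket: [[x1, x4], [[x3, x5], x2]]
The bracket unfolds into 16 signed words via [a, b] = ab - ba (2^4 = 16).
Coefficients come from the x1-initial words:
  the word x1x4x2x3x5 carries sign -1 and contributes -[[[[x1, x4], x2], x3], x5]
  the word x1x4x2x5x3 carries sign +1 and contributes +[[[[x1, x4], x2], x5], x3]
  the word x1x4x3x5x2 carries sign +1 and contributes +[[[[x1, x4], x3], x5], x2]
  the word x1x4x5x3x2 carries sign -1 and contributes -[[[[x1, x4], x5], x3], x2]


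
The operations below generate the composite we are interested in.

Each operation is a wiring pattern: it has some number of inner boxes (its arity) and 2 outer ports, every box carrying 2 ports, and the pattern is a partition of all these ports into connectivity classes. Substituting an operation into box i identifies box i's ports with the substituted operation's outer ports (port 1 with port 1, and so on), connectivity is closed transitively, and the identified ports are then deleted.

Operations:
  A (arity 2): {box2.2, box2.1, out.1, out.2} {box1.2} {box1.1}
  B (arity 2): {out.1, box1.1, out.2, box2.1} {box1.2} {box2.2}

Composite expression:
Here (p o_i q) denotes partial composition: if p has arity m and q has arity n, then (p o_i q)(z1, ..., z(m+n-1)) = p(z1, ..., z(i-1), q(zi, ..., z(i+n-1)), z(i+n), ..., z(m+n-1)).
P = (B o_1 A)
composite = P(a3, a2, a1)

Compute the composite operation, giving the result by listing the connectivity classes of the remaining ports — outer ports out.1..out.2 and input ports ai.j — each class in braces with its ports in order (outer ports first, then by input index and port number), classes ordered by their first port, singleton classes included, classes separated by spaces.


{out.1, out.2, a1.1, a2.1, a2.2} {a1.2} {a3.1} {a3.2}

After gluing at B, chains via deleted ports link the a-ports.
after A, the pattern on (a3, a2) reads {out.1, out.2, a2.1, a2.2} {a3.1} {a3.2} (out.j = its outer ports)
after B, the pattern on (a3, a2, a1) reads {out.1, out.2, a1.1, a2.1, a2.2} {a1.2} {a3.1} {a3.2} (out.j = its outer ports)


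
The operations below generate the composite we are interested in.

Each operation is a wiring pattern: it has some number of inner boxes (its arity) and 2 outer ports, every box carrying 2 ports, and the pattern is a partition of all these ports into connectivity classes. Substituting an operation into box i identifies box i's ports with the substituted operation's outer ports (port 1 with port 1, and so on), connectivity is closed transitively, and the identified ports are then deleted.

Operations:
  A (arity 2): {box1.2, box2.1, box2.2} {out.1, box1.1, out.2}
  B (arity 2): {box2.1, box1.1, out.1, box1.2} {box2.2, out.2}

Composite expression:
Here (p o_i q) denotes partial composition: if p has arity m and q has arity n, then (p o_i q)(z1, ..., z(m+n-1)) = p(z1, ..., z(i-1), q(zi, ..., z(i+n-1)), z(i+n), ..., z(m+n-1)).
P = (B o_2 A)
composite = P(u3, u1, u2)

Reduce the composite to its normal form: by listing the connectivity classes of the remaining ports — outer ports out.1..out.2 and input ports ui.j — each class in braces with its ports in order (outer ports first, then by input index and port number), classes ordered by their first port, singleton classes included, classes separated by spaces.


Connectivity passes through glued B-boundaries; trace each wire chain.
the subtree at A composes to {out.1, out.2, u1.1} {u1.2, u2.1, u2.2} on (u1, u2); out.j = own outer ports
the subtree at B composes to {out.1, out.2, u1.1, u3.1, u3.2} {u1.2, u2.1, u2.2} on (u3, u1, u2); out.j = own outer ports

{out.1, out.2, u1.1, u3.1, u3.2} {u1.2, u2.1, u2.2}


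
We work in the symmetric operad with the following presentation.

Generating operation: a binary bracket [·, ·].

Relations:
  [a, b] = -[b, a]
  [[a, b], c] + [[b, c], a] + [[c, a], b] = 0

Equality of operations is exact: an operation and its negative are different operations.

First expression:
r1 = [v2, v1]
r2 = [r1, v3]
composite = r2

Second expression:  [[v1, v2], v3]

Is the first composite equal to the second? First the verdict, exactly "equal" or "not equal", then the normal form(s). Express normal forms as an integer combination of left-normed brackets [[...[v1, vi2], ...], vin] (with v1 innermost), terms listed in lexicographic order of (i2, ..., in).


The first expression reduces to -[[v1, v2], v3]
The second expression reduces to [[v1, v2], v3]
No match — not equal.

not equal — first -[[v1, v2], v3], second [[v1, v2], v3]


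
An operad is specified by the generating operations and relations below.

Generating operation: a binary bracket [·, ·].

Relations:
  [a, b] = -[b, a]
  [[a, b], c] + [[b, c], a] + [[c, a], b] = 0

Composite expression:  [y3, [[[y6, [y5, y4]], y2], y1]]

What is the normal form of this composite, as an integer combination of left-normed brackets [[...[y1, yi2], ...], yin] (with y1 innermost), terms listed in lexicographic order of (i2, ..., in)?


-[[[[[y1, y2], y4], y5], y6], y3] + [[[[[y1, y2], y5], y4], y6], y3] + [[[[[y1, y2], y6], y4], y5], y3] - [[[[[y1, y2], y6], y5], y4], y3] + [[[[[y1, y4], y5], y6], y2], y3] - [[[[[y1, y5], y4], y6], y2], y3] - [[[[[y1, y6], y4], y5], y2], y3] + [[[[[y1, y6], y5], y4], y2], y3]


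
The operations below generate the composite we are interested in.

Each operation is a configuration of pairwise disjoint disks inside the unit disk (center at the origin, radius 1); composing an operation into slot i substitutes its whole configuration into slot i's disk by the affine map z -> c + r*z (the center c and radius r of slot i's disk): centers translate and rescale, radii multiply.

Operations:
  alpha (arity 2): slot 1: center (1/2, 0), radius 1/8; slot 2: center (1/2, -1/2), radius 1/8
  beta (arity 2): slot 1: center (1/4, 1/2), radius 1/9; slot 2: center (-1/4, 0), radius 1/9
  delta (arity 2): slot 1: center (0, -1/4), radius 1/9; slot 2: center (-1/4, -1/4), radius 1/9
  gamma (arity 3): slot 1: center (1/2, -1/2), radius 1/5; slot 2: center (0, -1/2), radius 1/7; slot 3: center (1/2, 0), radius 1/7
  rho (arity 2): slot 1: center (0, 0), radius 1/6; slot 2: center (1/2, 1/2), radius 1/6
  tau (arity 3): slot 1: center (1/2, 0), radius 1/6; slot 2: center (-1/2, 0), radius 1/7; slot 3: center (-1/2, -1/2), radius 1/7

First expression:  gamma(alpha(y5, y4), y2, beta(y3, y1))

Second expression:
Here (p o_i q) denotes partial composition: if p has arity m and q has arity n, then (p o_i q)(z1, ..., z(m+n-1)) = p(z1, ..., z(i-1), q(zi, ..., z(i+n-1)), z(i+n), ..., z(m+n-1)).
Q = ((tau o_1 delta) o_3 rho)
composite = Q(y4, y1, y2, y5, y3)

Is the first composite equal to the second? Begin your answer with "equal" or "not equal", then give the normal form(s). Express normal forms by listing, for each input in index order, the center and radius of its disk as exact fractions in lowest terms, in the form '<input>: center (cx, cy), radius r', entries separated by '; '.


not equal: they reduce to y1: center (13/28, 0), radius 1/63; y2: center (0, -1/2), radius 1/7; y3: center (15/28, 1/14), radius 1/63; y4: center (3/5, -3/5), radius 1/40; y5: center (3/5, -1/2), radius 1/40 and y1: center (11/24, -1/24), radius 1/54; y2: center (-1/2, 0), radius 1/42; y3: center (-1/2, -1/2), radius 1/7; y4: center (1/2, -1/24), radius 1/54; y5: center (-3/7, 1/14), radius 1/42


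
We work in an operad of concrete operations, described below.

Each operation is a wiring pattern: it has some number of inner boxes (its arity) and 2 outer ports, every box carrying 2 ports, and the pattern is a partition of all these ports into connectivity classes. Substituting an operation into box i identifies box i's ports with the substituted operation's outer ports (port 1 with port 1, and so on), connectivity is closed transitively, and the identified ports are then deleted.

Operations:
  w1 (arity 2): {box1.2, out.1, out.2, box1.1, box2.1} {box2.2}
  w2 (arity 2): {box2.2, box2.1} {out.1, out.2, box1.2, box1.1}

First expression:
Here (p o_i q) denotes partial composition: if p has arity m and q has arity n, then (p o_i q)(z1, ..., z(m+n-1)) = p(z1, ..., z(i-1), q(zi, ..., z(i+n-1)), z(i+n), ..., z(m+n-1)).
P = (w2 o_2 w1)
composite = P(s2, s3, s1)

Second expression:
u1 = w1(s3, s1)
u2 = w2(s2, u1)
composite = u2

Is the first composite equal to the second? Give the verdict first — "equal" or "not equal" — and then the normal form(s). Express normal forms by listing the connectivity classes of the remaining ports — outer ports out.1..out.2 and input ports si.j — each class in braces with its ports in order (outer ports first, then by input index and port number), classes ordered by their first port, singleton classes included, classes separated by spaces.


The first expression, normalized: {out.1, out.2, s2.1, s2.2} {s1.1, s3.1, s3.2} {s1.2}
The second expression, normalized: {out.1, out.2, s2.1, s2.2} {s1.1, s3.1, s3.2} {s1.2}
Both agree, so they are equal.

equal; the common form is {out.1, out.2, s2.1, s2.2} {s1.1, s3.1, s3.2} {s1.2}


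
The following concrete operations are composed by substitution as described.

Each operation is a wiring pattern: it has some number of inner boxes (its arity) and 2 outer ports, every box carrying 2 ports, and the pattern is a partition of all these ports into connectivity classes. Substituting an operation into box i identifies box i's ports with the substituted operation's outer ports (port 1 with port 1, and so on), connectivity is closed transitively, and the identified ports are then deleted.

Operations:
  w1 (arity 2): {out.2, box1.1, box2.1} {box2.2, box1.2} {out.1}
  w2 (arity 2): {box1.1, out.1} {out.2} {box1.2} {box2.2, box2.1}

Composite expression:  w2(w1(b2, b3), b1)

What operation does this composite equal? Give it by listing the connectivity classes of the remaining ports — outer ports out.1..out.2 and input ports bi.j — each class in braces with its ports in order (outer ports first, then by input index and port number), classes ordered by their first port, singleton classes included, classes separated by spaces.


{out.1} {out.2} {b1.1, b1.2} {b2.1, b3.1} {b2.2, b3.2}

Substituting into w2 glues patterns; closure does the rest.
through w1, on inputs (b2, b3): {out.1} {out.2, b2.1, b3.1} {b2.2, b3.2} (out.j = stage outer ports)
through w2, on inputs (b2, b3, b1): {out.1} {out.2} {b1.1, b1.2} {b2.1, b3.1} {b2.2, b3.2} (out.j = stage outer ports)


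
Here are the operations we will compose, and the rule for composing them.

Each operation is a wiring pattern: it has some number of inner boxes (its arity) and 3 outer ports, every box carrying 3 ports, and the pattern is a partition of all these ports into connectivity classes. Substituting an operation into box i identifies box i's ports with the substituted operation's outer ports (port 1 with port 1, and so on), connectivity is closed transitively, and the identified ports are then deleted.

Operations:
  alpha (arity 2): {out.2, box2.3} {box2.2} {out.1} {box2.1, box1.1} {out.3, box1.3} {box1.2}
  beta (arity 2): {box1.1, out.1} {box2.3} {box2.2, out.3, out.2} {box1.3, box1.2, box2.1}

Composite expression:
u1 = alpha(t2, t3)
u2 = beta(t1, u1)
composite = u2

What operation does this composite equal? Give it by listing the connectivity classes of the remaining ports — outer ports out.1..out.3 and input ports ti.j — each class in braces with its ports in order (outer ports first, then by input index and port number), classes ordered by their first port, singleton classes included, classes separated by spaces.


Treat the ports identified at beta as solder joints: merge, then drop.
the subtree at alpha composes to {out.1} {out.2, t3.3} {out.3, t2.3} {t2.1, t3.1} {t2.2} {t3.2} on (t2, t3); out.j = own outer ports
the subtree at beta composes to {out.1, t1.1} {out.2, out.3, t3.3} {t1.2, t1.3} {t2.1, t3.1} {t2.2} {t2.3} {t3.2} on (t1, t2, t3); out.j = own outer ports

{out.1, t1.1} {out.2, out.3, t3.3} {t1.2, t1.3} {t2.1, t3.1} {t2.2} {t2.3} {t3.2}


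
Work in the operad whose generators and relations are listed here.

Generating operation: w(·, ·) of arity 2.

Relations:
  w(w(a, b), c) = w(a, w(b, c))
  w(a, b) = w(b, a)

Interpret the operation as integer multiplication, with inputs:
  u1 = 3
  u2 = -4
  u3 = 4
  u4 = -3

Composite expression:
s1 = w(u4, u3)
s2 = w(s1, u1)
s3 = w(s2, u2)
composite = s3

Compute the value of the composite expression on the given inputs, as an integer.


144

w(u4, u3) = -12
w(w(u4, u3), u1) = -36
w(w(w(u4, u3), u1), u2) = 144


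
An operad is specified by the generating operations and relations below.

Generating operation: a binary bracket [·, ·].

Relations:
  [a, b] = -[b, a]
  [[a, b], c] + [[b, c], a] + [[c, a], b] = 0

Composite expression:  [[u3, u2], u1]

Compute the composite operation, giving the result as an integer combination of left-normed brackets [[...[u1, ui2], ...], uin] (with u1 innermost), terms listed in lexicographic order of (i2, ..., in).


[[u1, u2], u3] - [[u1, u3], u2]

Left-normed coefficients sit on the u1-initial expansion words.
Composite bracket: [[u3, u2], u1]
Under [a, b] = ab - ba we get 4 signed associative words (2^2 = 4).
Keep just the words that open with u1:
  u1u2u3 appears with sign +1, giving the term +[[u1, u2], u3]
  u1u3u2 appears with sign -1, giving the term -[[u1, u3], u2]


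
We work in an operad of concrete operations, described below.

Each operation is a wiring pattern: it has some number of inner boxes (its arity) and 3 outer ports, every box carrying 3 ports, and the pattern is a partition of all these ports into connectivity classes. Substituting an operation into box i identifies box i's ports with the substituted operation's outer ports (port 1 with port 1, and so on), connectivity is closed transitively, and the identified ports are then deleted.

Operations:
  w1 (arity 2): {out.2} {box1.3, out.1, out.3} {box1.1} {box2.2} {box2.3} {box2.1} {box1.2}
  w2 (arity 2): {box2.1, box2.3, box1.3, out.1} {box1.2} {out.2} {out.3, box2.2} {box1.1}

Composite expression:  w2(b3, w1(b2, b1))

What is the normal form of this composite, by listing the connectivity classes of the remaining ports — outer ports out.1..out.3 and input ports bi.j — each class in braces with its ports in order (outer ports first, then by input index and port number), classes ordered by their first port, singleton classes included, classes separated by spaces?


{out.1, b2.3, b3.3} {out.2} {out.3} {b1.1} {b1.2} {b1.3} {b2.1} {b2.2} {b3.1} {b3.2}

After gluing at w2, chains via deleted ports link the b-ports.
through w1, on inputs (b2, b1): {out.1, out.3, b2.3} {out.2} {b1.1} {b1.2} {b1.3} {b2.1} {b2.2} (out.j = stage outer ports)
through w2, on inputs (b3, b2, b1): {out.1, b2.3, b3.3} {out.2} {out.3} {b1.1} {b1.2} {b1.3} {b2.1} {b2.2} {b3.1} {b3.2} (out.j = stage outer ports)


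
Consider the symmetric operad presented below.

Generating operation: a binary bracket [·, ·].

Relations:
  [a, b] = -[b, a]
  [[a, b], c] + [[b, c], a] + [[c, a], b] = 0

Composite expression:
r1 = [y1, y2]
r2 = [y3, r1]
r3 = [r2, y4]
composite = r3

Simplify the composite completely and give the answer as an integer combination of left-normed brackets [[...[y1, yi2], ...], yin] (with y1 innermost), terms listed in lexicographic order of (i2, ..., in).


Skip Jacobi rewriting: expand, keep y1-initial words, read off terms.
Composite bracket: [[y3, [y1, y2]], y4]
Expanding via [a, b] = ab - ba: 8 signed words (2^3 = 8).
Collect the words opening with y1:
  from y1y2y3y4, sign -1: term -[[[y1, y2], y3], y4]

-[[[y1, y2], y3], y4]


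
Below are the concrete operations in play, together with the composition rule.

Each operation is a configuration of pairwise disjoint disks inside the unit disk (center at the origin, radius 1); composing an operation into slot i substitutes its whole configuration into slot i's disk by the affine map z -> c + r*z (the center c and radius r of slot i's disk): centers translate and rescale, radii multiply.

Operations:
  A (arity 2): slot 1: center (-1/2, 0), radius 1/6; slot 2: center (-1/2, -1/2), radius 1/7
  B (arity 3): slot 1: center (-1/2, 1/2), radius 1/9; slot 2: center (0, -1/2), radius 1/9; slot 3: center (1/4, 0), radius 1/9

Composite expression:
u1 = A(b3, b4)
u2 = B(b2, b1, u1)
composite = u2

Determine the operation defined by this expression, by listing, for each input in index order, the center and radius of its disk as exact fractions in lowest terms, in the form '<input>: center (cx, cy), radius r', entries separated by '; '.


Below B, radii multiply path by path; the b-disk centers shift.
input b2: applying the 1 nested substitution gives center (-1/2, 1/2), radius 1/9
input b1: applying the 1 nested substitution gives center (0, -1/2), radius 1/9
input b3: applying the 2 nested substitutions gives center (7/36, 0), radius 1/54
input b4: applying the 2 nested substitutions gives center (7/36, -1/18), radius 1/63

b1: center (0, -1/2), radius 1/9; b2: center (-1/2, 1/2), radius 1/9; b3: center (7/36, 0), radius 1/54; b4: center (7/36, -1/18), radius 1/63


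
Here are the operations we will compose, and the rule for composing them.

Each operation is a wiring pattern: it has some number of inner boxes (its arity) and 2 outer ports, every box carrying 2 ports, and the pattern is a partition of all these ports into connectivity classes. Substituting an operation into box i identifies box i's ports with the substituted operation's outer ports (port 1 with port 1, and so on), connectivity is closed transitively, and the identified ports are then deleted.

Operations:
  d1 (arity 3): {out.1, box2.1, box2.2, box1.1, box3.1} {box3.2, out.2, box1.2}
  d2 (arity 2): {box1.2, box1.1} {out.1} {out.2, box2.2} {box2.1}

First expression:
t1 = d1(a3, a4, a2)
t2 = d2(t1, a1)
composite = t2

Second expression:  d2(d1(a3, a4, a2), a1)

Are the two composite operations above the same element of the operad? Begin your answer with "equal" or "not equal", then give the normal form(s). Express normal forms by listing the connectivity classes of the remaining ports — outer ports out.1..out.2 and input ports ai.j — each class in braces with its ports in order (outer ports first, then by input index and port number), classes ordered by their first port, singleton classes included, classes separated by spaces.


Normal form of the first expression: {out.1} {out.2, a1.2} {a1.1} {a2.1, a2.2, a3.1, a3.2, a4.1, a4.2}
Normal form of the second expression: {out.1} {out.2, a1.2} {a1.1} {a2.1, a2.2, a3.1, a3.2, a4.1, a4.2}
Both agree, so they are equal.

equal: each reduces to {out.1} {out.2, a1.2} {a1.1} {a2.1, a2.2, a3.1, a3.2, a4.1, a4.2}


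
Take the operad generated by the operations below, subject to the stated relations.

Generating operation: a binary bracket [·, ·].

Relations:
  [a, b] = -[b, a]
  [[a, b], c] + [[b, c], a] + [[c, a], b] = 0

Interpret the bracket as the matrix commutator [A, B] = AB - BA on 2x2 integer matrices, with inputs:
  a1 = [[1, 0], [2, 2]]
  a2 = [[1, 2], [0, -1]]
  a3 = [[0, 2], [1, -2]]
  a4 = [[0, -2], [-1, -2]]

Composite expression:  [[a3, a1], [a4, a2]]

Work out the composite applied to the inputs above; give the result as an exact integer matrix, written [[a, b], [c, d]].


[a3, a1] = [[4, 2], [-5, -4]]
[a4, a2] = [[2, 8], [-2, -2]]
[[a3, a1], [a4, a2]] = [[36, 56], [-4, -36]]

[[36, 56], [-4, -36]]
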